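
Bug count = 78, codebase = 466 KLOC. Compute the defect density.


Defect density = defects / KLOC
Defect density = 78 / 466
Defect density = 0.167 defects/KLOC

0.167 defects/KLOC


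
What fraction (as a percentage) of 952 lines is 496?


Coverage = covered / total * 100
Coverage = 496 / 952 * 100
Coverage = 52.1%

52.1%


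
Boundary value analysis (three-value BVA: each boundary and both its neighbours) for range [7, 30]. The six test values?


Range: [7, 30]
Boundaries: just below min, min, min+1, max-1, max, just above max
Values: [6, 7, 8, 29, 30, 31]

[6, 7, 8, 29, 30, 31]


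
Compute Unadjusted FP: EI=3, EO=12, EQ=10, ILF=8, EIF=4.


UFP = EI*4 + EO*5 + EQ*4 + ILF*10 + EIF*7
UFP = 3*4 + 12*5 + 10*4 + 8*10 + 4*7
UFP = 12 + 60 + 40 + 80 + 28
UFP = 220

220


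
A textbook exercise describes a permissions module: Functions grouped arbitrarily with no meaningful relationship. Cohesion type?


Reasoning: Worst: random grouping
Type: Coincidental cohesion

Coincidental cohesion


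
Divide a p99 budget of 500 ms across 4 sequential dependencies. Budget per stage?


Formula: per_stage = total_budget / stages
per_stage = 500 / 4
per_stage = 125.0 ms

125.0 ms


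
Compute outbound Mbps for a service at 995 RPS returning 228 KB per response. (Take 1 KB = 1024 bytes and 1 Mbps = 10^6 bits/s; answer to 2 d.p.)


Formula: Mbps = payload_bytes * RPS * 8 / 1e6
Payload per request = 228 KB = 228 * 1024 = 233472 bytes
Total bytes/sec = 233472 * 995 = 232304640
Total bits/sec = 232304640 * 8 = 1858437120
Mbps = 1858437120 / 1e6 = 1858.44

1858.44 Mbps


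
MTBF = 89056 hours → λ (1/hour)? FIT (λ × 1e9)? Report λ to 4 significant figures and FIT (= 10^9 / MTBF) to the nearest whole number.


Formula: λ = 1 / MTBF; FIT = λ × 1e9 = 1e9 / MTBF
λ = 1 / 89056 ≈ 1.123e-05 failures/hour
FIT = 1e9 / 89056 ≈ 11229 failures per 1e9 hours (nearest whole number)

λ = 1.123e-05 /h, FIT = 11229


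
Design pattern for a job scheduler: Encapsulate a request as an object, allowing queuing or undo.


This matches the Command pattern

Command


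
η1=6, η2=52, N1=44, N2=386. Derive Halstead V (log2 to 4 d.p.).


Formula: V = N * log2(η), where N = N1 + N2 and η = η1 + η2
η = 6 + 52 = 58
N = 44 + 386 = 430
log2(58) ≈ 5.8580
V = 430 * 5.8580 = 2518.94

2518.94


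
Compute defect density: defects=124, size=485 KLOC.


Defect density = defects / KLOC
Defect density = 124 / 485
Defect density = 0.256 defects/KLOC

0.256 defects/KLOC


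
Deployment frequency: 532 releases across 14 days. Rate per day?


Formula: deployments per day = releases / days
= 532 / 14
= 38.0 deploys/day
(equivalently, 266.0 deploys/week)

38.0 deploys/day


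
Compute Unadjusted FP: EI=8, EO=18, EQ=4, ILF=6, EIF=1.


UFP = EI*4 + EO*5 + EQ*4 + ILF*10 + EIF*7
UFP = 8*4 + 18*5 + 4*4 + 6*10 + 1*7
UFP = 32 + 90 + 16 + 60 + 7
UFP = 205

205


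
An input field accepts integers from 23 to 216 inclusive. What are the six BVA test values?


Range: [23, 216]
Boundaries: just below min, min, min+1, max-1, max, just above max
Values: [22, 23, 24, 215, 216, 217]

[22, 23, 24, 215, 216, 217]


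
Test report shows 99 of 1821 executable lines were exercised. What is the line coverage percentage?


Coverage = covered / total * 100
Coverage = 99 / 1821 * 100
Coverage = 5.44%

5.44%


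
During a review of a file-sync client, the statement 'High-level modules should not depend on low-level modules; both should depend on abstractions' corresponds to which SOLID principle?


This describes the Dependency Inversion Principle (DIP)

Dependency Inversion Principle (DIP)


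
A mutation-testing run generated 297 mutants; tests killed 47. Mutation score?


Mutation score = killed / total * 100
Mutation score = 47 / 297 * 100
Mutation score = 15.82%

15.82%


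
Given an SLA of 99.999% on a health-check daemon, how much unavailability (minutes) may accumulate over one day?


Formula: allowed downtime = period * (100 - SLA) / 100
Period (day) = 1440 minutes
Unavailability fraction = (100 - 99.999) / 100
Allowed downtime = 1440 * (100 - 99.999) / 100
Allowed downtime = 0.0144 minutes

0.0144 minutes


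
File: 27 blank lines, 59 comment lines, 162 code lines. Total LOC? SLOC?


Total LOC = blank + comment + code
Total LOC = 27 + 59 + 162 = 248
SLOC (source only) = code = 162

Total LOC: 248, SLOC: 162


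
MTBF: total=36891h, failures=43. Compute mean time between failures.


Formula: MTBF = Total operating time / Number of failures
MTBF = 36891 / 43
MTBF = 857.93 hours

857.93 hours


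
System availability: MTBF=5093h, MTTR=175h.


Availability = MTBF / (MTBF + MTTR)
Availability = 5093 / (5093 + 175)
Availability = 5093 / 5268
Availability = 96.6781%

96.6781%


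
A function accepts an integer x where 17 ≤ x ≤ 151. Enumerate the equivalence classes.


Valid range: [17, 151]
Class 1: x < 17 — invalid
Class 2: 17 ≤ x ≤ 151 — valid
Class 3: x > 151 — invalid
Total equivalence classes: 3

3 equivalence classes


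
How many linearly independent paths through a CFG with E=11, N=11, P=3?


Formula: V(G) = E - N + 2P
V(G) = 11 - 11 + 2*3
V(G) = 0 + 6
V(G) = 6

6


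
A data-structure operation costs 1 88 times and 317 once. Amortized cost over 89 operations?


Formula: Amortized cost = Total cost / Operations
Total cost = (88 * 1) + (1 * 317)
Total cost = 88 + 317 = 405
Amortized = 405 / 89 = 4.5506

4.5506


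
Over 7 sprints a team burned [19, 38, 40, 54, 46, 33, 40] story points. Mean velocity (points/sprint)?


Formula: Avg velocity = Total points / Number of sprints
Points: [19, 38, 40, 54, 46, 33, 40]
Sum = 19 + 38 + 40 + 54 + 46 + 33 + 40 = 270
Avg velocity = 270 / 7 = 38.57 points/sprint

38.57 points/sprint


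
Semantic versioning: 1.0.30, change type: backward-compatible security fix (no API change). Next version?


Current: 1.0.30
Change category: 'backward-compatible security fix (no API change)' → patch bump
SemVer rule: patch bump → increment PATCH (MAJOR and MINOR unchanged)
New: 1.0.31

1.0.31


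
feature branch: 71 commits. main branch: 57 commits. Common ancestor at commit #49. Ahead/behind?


Common ancestor: commit #49
feature commits after divergence: 71 - 49 = 22
main commits after divergence: 57 - 49 = 8
feature is 22 commits ahead of main
main is 8 commits ahead of feature

feature ahead: 22, main ahead: 8


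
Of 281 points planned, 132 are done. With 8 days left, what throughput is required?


Formula: Required rate = Remaining points / Days left
Remaining = 281 - 132 = 149 points
Required rate = 149 / 8 = 18.63 points/day

18.63 points/day


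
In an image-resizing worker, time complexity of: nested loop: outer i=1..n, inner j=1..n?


Reasoning: n iterations times n iterations
Complexity: O(n^2)

O(n^2)


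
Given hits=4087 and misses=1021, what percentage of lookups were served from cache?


Formula: hit rate = hits / (hits + misses) * 100
hit rate = 4087 / (4087 + 1021) * 100
hit rate = 4087 / 5108 * 100
hit rate = 80.01%

80.01%


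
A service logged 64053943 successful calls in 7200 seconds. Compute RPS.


Formula: throughput = requests / seconds
throughput = 64053943 / 7200
throughput = 8896.38 requests/second

8896.38 requests/second


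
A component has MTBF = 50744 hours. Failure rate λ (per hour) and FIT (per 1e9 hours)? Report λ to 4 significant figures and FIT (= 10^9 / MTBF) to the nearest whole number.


Formula: λ = 1 / MTBF; FIT = λ × 1e9 = 1e9 / MTBF
λ = 1 / 50744 ≈ 1.971e-05 failures/hour
FIT = 1e9 / 50744 ≈ 19707 failures per 1e9 hours (nearest whole number)

λ = 1.971e-05 /h, FIT = 19707


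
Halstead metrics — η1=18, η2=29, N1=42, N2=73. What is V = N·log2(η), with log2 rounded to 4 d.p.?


Formula: V = N * log2(η), where N = N1 + N2 and η = η1 + η2
η = 18 + 29 = 47
N = 42 + 73 = 115
log2(47) ≈ 5.5546
V = 115 * 5.5546 = 638.78

638.78


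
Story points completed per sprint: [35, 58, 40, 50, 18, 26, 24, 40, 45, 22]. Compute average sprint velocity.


Formula: Avg velocity = Total points / Number of sprints
Points: [35, 58, 40, 50, 18, 26, 24, 40, 45, 22]
Sum = 35 + 58 + 40 + 50 + 18 + 26 + 24 + 40 + 45 + 22 = 358
Avg velocity = 358 / 10 = 35.8 points/sprint

35.8 points/sprint


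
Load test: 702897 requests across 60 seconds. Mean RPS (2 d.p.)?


Formula: throughput = requests / seconds
throughput = 702897 / 60
throughput = 11714.95 requests/second

11714.95 requests/second


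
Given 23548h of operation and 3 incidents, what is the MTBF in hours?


Formula: MTBF = Total operating time / Number of failures
MTBF = 23548 / 3
MTBF = 7849.33 hours

7849.33 hours


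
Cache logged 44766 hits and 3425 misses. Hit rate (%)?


Formula: hit rate = hits / (hits + misses) * 100
hit rate = 44766 / (44766 + 3425) * 100
hit rate = 44766 / 48191 * 100
hit rate = 92.89%

92.89%


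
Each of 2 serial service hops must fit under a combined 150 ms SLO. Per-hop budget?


Formula: per_stage = total_budget / stages
per_stage = 150 / 2
per_stage = 75.0 ms

75.0 ms


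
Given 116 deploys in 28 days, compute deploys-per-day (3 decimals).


Formula: deployments per day = releases / days
= 116 / 28
= 4.143 deploys/day
(equivalently, 29.0 deploys/week)

4.143 deploys/day


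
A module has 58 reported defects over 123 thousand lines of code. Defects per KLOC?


Defect density = defects / KLOC
Defect density = 58 / 123
Defect density = 0.472 defects/KLOC

0.472 defects/KLOC


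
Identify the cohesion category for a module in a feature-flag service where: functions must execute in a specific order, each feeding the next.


Reasoning: Output of one is input to next
Type: Sequential cohesion

Sequential cohesion


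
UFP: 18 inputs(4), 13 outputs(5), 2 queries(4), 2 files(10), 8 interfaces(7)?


UFP = EI*4 + EO*5 + EQ*4 + ILF*10 + EIF*7
UFP = 18*4 + 13*5 + 2*4 + 2*10 + 8*7
UFP = 72 + 65 + 8 + 20 + 56
UFP = 221

221


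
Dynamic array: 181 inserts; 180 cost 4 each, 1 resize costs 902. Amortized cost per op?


Formula: Amortized cost = Total cost / Operations
Total cost = (180 * 4) + (1 * 902)
Total cost = 720 + 902 = 1622
Amortized = 1622 / 181 = 8.9613

8.9613


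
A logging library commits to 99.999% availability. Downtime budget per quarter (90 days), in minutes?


Formula: allowed downtime = period * (100 - SLA) / 100
Period (quarter (90 days)) = 129600 minutes
Unavailability fraction = (100 - 99.999) / 100
Allowed downtime = 129600 * (100 - 99.999) / 100
Allowed downtime = 1.296 minutes

1.296 minutes


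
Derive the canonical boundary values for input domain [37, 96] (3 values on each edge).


Range: [37, 96]
Boundaries: just below min, min, min+1, max-1, max, just above max
Values: [36, 37, 38, 95, 96, 97]

[36, 37, 38, 95, 96, 97]


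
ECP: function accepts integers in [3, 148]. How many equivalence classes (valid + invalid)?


Valid range: [3, 148]
Class 1: x < 3 — invalid
Class 2: 3 ≤ x ≤ 148 — valid
Class 3: x > 148 — invalid
Total equivalence classes: 3

3 equivalence classes


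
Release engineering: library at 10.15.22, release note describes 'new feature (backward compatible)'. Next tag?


Current: 10.15.22
Change category: 'new feature (backward compatible)' → minor bump
SemVer rule: minor bump → increment MINOR, reset PATCH to 0 (MAJOR unchanged)
New: 10.16.0

10.16.0


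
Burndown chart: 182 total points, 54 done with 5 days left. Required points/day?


Formula: Required rate = Remaining points / Days left
Remaining = 182 - 54 = 128 points
Required rate = 128 / 5 = 25.6 points/day

25.6 points/day


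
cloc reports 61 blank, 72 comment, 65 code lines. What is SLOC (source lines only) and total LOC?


Total LOC = blank + comment + code
Total LOC = 61 + 72 + 65 = 198
SLOC (source only) = code = 65

Total LOC: 198, SLOC: 65


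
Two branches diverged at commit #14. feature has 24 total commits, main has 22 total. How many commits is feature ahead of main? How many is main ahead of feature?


Common ancestor: commit #14
feature commits after divergence: 24 - 14 = 10
main commits after divergence: 22 - 14 = 8
feature is 10 commits ahead of main
main is 8 commits ahead of feature

feature ahead: 10, main ahead: 8


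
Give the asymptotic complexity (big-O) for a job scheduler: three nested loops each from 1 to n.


Reasoning: three levels of nesting over n
Complexity: O(n^3)

O(n^3)


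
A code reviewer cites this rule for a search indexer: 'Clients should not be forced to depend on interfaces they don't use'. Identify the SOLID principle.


This describes the Interface Segregation Principle (ISP)

Interface Segregation Principle (ISP)


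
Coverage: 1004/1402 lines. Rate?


Coverage = covered / total * 100
Coverage = 1004 / 1402 * 100
Coverage = 71.61%

71.61%


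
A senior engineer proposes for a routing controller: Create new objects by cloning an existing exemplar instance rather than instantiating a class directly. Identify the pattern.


This matches the Prototype pattern

Prototype


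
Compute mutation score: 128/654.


Mutation score = killed / total * 100
Mutation score = 128 / 654 * 100
Mutation score = 19.57%

19.57%


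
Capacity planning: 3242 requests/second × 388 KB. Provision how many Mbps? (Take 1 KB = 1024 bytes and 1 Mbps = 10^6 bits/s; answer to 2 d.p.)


Formula: Mbps = payload_bytes * RPS * 8 / 1e6
Payload per request = 388 KB = 388 * 1024 = 397312 bytes
Total bytes/sec = 397312 * 3242 = 1288085504
Total bits/sec = 1288085504 * 8 = 10304684032
Mbps = 10304684032 / 1e6 = 10304.68

10304.68 Mbps


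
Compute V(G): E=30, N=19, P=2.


Formula: V(G) = E - N + 2P
V(G) = 30 - 19 + 2*2
V(G) = 11 + 4
V(G) = 15

15


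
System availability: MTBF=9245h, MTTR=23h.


Availability = MTBF / (MTBF + MTTR)
Availability = 9245 / (9245 + 23)
Availability = 9245 / 9268
Availability = 99.7518%

99.7518%


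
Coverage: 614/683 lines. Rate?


Coverage = covered / total * 100
Coverage = 614 / 683 * 100
Coverage = 89.9%

89.9%


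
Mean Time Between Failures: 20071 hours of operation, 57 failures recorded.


Formula: MTBF = Total operating time / Number of failures
MTBF = 20071 / 57
MTBF = 352.12 hours

352.12 hours


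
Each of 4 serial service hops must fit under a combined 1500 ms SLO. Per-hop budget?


Formula: per_stage = total_budget / stages
per_stage = 1500 / 4
per_stage = 375.0 ms

375.0 ms


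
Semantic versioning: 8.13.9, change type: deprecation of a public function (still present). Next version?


Current: 8.13.9
Change category: 'deprecation of a public function (still present)' → minor bump
SemVer rule: minor bump → increment MINOR, reset PATCH to 0 (MAJOR unchanged)
New: 8.14.0

8.14.0


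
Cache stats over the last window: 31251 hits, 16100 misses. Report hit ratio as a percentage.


Formula: hit rate = hits / (hits + misses) * 100
hit rate = 31251 / (31251 + 16100) * 100
hit rate = 31251 / 47351 * 100
hit rate = 66.0%

66.0%


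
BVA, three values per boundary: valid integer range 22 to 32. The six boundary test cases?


Range: [22, 32]
Boundaries: just below min, min, min+1, max-1, max, just above max
Values: [21, 22, 23, 31, 32, 33]

[21, 22, 23, 31, 32, 33]


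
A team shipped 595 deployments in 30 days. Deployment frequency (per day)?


Formula: deployments per day = releases / days
= 595 / 30
= 19.833 deploys/day
(equivalently, 138.83 deploys/week)

19.833 deploys/day


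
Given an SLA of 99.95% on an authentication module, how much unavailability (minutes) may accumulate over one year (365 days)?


Formula: allowed downtime = period * (100 - SLA) / 100
Period (year (365 days)) = 525600 minutes
Unavailability fraction = (100 - 99.95) / 100
Allowed downtime = 525600 * (100 - 99.95) / 100
Allowed downtime = 262.8 minutes

262.8 minutes


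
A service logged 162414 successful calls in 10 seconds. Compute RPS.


Formula: throughput = requests / seconds
throughput = 162414 / 10
throughput = 16241.4 requests/second

16241.4 requests/second


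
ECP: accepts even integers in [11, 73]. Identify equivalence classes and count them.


Constraint: even integers in [11, 73]
Class 1: x < 11 — out-of-range invalid
Class 2: x in [11,73] but odd — wrong type invalid
Class 3: x in [11,73] and even — valid
Class 4: x > 73 — out-of-range invalid
Total equivalence classes: 4

4 equivalence classes


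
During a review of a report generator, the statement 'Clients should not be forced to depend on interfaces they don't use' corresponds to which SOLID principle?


This describes the Interface Segregation Principle (ISP)

Interface Segregation Principle (ISP)


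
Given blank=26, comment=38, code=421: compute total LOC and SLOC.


Total LOC = blank + comment + code
Total LOC = 26 + 38 + 421 = 485
SLOC (source only) = code = 421

Total LOC: 485, SLOC: 421


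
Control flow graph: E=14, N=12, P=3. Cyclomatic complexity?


Formula: V(G) = E - N + 2P
V(G) = 14 - 12 + 2*3
V(G) = 2 + 6
V(G) = 8

8


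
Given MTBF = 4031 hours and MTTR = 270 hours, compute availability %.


Availability = MTBF / (MTBF + MTTR)
Availability = 4031 / (4031 + 270)
Availability = 4031 / 4301
Availability = 93.7224%

93.7224%


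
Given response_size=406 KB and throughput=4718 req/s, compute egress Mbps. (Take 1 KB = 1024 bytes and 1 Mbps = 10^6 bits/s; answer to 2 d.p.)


Formula: Mbps = payload_bytes * RPS * 8 / 1e6
Payload per request = 406 KB = 406 * 1024 = 415744 bytes
Total bytes/sec = 415744 * 4718 = 1961480192
Total bits/sec = 1961480192 * 8 = 15691841536
Mbps = 15691841536 / 1e6 = 15691.84

15691.84 Mbps


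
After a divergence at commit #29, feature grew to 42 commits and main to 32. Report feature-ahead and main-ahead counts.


Common ancestor: commit #29
feature commits after divergence: 42 - 29 = 13
main commits after divergence: 32 - 29 = 3
feature is 13 commits ahead of main
main is 3 commits ahead of feature

feature ahead: 13, main ahead: 3


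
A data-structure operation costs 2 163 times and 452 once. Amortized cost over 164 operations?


Formula: Amortized cost = Total cost / Operations
Total cost = (163 * 2) + (1 * 452)
Total cost = 326 + 452 = 778
Amortized = 778 / 164 = 4.7439

4.7439


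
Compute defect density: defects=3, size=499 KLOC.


Defect density = defects / KLOC
Defect density = 3 / 499
Defect density = 0.006 defects/KLOC

0.006 defects/KLOC


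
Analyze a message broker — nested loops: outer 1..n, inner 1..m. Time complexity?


Reasoning: product of independent bounds
Complexity: O(n*m)

O(n*m)


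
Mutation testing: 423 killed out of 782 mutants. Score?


Mutation score = killed / total * 100
Mutation score = 423 / 782 * 100
Mutation score = 54.09%

54.09%


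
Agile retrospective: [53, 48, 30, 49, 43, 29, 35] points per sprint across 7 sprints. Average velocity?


Formula: Avg velocity = Total points / Number of sprints
Points: [53, 48, 30, 49, 43, 29, 35]
Sum = 53 + 48 + 30 + 49 + 43 + 29 + 35 = 287
Avg velocity = 287 / 7 = 41.0 points/sprint

41.0 points/sprint


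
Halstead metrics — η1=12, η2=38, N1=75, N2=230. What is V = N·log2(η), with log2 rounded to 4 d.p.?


Formula: V = N * log2(η), where N = N1 + N2 and η = η1 + η2
η = 12 + 38 = 50
N = 75 + 230 = 305
log2(50) ≈ 5.6439
V = 305 * 5.6439 = 1721.39

1721.39


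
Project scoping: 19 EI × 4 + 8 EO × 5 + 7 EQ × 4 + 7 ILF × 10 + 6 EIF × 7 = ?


UFP = EI*4 + EO*5 + EQ*4 + ILF*10 + EIF*7
UFP = 19*4 + 8*5 + 7*4 + 7*10 + 6*7
UFP = 76 + 40 + 28 + 70 + 42
UFP = 256

256


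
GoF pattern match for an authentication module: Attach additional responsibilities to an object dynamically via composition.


This matches the Decorator pattern

Decorator


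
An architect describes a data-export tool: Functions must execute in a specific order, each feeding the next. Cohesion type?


Reasoning: Output of one is input to next
Type: Sequential cohesion

Sequential cohesion


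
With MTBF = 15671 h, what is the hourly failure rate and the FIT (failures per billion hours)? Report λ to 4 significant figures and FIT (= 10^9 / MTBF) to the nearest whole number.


Formula: λ = 1 / MTBF; FIT = λ × 1e9 = 1e9 / MTBF
λ = 1 / 15671 ≈ 6.381e-05 failures/hour
FIT = 1e9 / 15671 ≈ 63812 failures per 1e9 hours (nearest whole number)

λ = 6.381e-05 /h, FIT = 63812


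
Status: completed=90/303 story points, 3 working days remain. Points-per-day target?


Formula: Required rate = Remaining points / Days left
Remaining = 303 - 90 = 213 points
Required rate = 213 / 3 = 71.0 points/day

71.0 points/day


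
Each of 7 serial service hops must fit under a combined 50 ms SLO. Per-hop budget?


Formula: per_stage = total_budget / stages
per_stage = 50 / 7
per_stage = 7.14 ms

7.14 ms


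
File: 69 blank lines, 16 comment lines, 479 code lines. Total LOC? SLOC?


Total LOC = blank + comment + code
Total LOC = 69 + 16 + 479 = 564
SLOC (source only) = code = 479

Total LOC: 564, SLOC: 479


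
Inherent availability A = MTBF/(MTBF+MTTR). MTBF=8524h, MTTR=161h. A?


Availability = MTBF / (MTBF + MTTR)
Availability = 8524 / (8524 + 161)
Availability = 8524 / 8685
Availability = 98.1462%

98.1462%


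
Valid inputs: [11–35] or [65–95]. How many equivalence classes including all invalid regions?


Valid ranges: [11,35] and [65,95]
Class 1: x < 11 — invalid
Class 2: 11 ≤ x ≤ 35 — valid
Class 3: 35 < x < 65 — invalid (gap between ranges)
Class 4: 65 ≤ x ≤ 95 — valid
Class 5: x > 95 — invalid
Total equivalence classes: 5

5 equivalence classes


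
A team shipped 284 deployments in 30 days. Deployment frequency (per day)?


Formula: deployments per day = releases / days
= 284 / 30
= 9.467 deploys/day
(equivalently, 66.27 deploys/week)

9.467 deploys/day


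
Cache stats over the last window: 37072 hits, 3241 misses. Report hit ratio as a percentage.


Formula: hit rate = hits / (hits + misses) * 100
hit rate = 37072 / (37072 + 3241) * 100
hit rate = 37072 / 40313 * 100
hit rate = 91.96%

91.96%


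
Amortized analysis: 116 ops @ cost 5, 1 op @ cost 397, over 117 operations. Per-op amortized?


Formula: Amortized cost = Total cost / Operations
Total cost = (116 * 5) + (1 * 397)
Total cost = 580 + 397 = 977
Amortized = 977 / 117 = 8.3504

8.3504


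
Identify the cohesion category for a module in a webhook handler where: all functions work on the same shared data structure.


Reasoning: Functions share data
Type: Communicational cohesion

Communicational cohesion


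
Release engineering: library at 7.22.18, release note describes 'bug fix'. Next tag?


Current: 7.22.18
Change category: 'bug fix' → patch bump
SemVer rule: patch bump → increment PATCH (MAJOR and MINOR unchanged)
New: 7.22.19

7.22.19


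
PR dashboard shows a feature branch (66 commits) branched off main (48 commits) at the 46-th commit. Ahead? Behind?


Common ancestor: commit #46
feature commits after divergence: 66 - 46 = 20
main commits after divergence: 48 - 46 = 2
feature is 20 commits ahead of main
main is 2 commits ahead of feature

feature ahead: 20, main ahead: 2


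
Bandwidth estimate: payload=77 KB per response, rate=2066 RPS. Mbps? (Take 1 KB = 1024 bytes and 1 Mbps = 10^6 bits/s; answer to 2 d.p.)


Formula: Mbps = payload_bytes * RPS * 8 / 1e6
Payload per request = 77 KB = 77 * 1024 = 78848 bytes
Total bytes/sec = 78848 * 2066 = 162899968
Total bits/sec = 162899968 * 8 = 1303199744
Mbps = 1303199744 / 1e6 = 1303.2

1303.2 Mbps


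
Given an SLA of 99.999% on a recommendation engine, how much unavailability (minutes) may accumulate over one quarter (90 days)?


Formula: allowed downtime = period * (100 - SLA) / 100
Period (quarter (90 days)) = 129600 minutes
Unavailability fraction = (100 - 99.999) / 100
Allowed downtime = 129600 * (100 - 99.999) / 100
Allowed downtime = 1.296 minutes

1.296 minutes


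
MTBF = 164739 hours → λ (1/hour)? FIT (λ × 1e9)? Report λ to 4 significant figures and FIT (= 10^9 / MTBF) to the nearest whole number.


Formula: λ = 1 / MTBF; FIT = λ × 1e9 = 1e9 / MTBF
λ = 1 / 164739 ≈ 6.070e-06 failures/hour
FIT = 1e9 / 164739 ≈ 6070 failures per 1e9 hours (nearest whole number)

λ = 6.070e-06 /h, FIT = 6070


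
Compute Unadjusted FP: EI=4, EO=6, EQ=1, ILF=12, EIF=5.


UFP = EI*4 + EO*5 + EQ*4 + ILF*10 + EIF*7
UFP = 4*4 + 6*5 + 1*4 + 12*10 + 5*7
UFP = 16 + 30 + 4 + 120 + 35
UFP = 205

205


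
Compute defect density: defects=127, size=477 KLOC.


Defect density = defects / KLOC
Defect density = 127 / 477
Defect density = 0.266 defects/KLOC

0.266 defects/KLOC


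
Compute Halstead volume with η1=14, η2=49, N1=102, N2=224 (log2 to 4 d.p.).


Formula: V = N * log2(η), where N = N1 + N2 and η = η1 + η2
η = 14 + 49 = 63
N = 102 + 224 = 326
log2(63) ≈ 5.9773
V = 326 * 5.9773 = 1948.60

1948.60


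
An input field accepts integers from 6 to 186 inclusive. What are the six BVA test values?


Range: [6, 186]
Boundaries: just below min, min, min+1, max-1, max, just above max
Values: [5, 6, 7, 185, 186, 187]

[5, 6, 7, 185, 186, 187]


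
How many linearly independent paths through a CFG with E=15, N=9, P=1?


Formula: V(G) = E - N + 2P
V(G) = 15 - 9 + 2*1
V(G) = 6 + 2
V(G) = 8

8


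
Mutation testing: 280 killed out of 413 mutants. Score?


Mutation score = killed / total * 100
Mutation score = 280 / 413 * 100
Mutation score = 67.8%

67.8%


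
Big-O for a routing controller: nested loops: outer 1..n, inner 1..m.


Reasoning: product of independent bounds
Complexity: O(n*m)

O(n*m)


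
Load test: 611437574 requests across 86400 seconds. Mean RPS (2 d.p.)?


Formula: throughput = requests / seconds
throughput = 611437574 / 86400
throughput = 7076.82 requests/second

7076.82 requests/second


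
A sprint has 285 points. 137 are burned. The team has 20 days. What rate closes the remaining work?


Formula: Required rate = Remaining points / Days left
Remaining = 285 - 137 = 148 points
Required rate = 148 / 20 = 7.4 points/day

7.4 points/day


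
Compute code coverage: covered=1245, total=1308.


Coverage = covered / total * 100
Coverage = 1245 / 1308 * 100
Coverage = 95.18%

95.18%


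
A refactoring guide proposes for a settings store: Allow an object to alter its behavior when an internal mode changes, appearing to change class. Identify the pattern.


This matches the State pattern

State


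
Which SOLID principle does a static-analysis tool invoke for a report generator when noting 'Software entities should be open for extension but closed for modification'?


This describes the Open/Closed Principle (OCP)

Open/Closed Principle (OCP)


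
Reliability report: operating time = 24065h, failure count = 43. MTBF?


Formula: MTBF = Total operating time / Number of failures
MTBF = 24065 / 43
MTBF = 559.65 hours

559.65 hours


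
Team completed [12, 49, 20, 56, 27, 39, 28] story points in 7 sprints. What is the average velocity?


Formula: Avg velocity = Total points / Number of sprints
Points: [12, 49, 20, 56, 27, 39, 28]
Sum = 12 + 49 + 20 + 56 + 27 + 39 + 28 = 231
Avg velocity = 231 / 7 = 33.0 points/sprint

33.0 points/sprint


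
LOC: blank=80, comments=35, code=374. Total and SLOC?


Total LOC = blank + comment + code
Total LOC = 80 + 35 + 374 = 489
SLOC (source only) = code = 374

Total LOC: 489, SLOC: 374


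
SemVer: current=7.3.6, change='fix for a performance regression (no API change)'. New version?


Current: 7.3.6
Change category: 'fix for a performance regression (no API change)' → patch bump
SemVer rule: patch bump → increment PATCH (MAJOR and MINOR unchanged)
New: 7.3.7

7.3.7


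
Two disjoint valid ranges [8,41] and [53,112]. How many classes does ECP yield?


Valid ranges: [8,41] and [53,112]
Class 1: x < 8 — invalid
Class 2: 8 ≤ x ≤ 41 — valid
Class 3: 41 < x < 53 — invalid (gap between ranges)
Class 4: 53 ≤ x ≤ 112 — valid
Class 5: x > 112 — invalid
Total equivalence classes: 5

5 equivalence classes


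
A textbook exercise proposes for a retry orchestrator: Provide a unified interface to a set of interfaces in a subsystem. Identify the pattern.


This matches the Facade pattern

Facade


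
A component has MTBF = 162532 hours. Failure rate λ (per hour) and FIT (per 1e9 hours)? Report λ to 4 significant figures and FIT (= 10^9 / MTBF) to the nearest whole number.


Formula: λ = 1 / MTBF; FIT = λ × 1e9 = 1e9 / MTBF
λ = 1 / 162532 ≈ 6.153e-06 failures/hour
FIT = 1e9 / 162532 ≈ 6153 failures per 1e9 hours (nearest whole number)

λ = 6.153e-06 /h, FIT = 6153


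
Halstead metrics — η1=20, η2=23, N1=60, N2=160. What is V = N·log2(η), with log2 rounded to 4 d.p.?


Formula: V = N * log2(η), where N = N1 + N2 and η = η1 + η2
η = 20 + 23 = 43
N = 60 + 160 = 220
log2(43) ≈ 5.4263
V = 220 * 5.4263 = 1193.79

1193.79


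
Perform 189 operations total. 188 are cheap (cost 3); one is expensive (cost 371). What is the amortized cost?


Formula: Amortized cost = Total cost / Operations
Total cost = (188 * 3) + (1 * 371)
Total cost = 564 + 371 = 935
Amortized = 935 / 189 = 4.9471

4.9471


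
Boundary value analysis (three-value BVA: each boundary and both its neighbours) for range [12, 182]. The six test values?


Range: [12, 182]
Boundaries: just below min, min, min+1, max-1, max, just above max
Values: [11, 12, 13, 181, 182, 183]

[11, 12, 13, 181, 182, 183]


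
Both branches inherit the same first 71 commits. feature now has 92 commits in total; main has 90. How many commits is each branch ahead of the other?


Common ancestor: commit #71
feature commits after divergence: 92 - 71 = 21
main commits after divergence: 90 - 71 = 19
feature is 21 commits ahead of main
main is 19 commits ahead of feature

feature ahead: 21, main ahead: 19


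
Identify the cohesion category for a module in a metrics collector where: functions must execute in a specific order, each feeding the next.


Reasoning: Output of one is input to next
Type: Sequential cohesion

Sequential cohesion


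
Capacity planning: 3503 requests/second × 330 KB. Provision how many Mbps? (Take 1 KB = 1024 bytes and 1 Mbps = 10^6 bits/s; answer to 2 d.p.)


Formula: Mbps = payload_bytes * RPS * 8 / 1e6
Payload per request = 330 KB = 330 * 1024 = 337920 bytes
Total bytes/sec = 337920 * 3503 = 1183733760
Total bits/sec = 1183733760 * 8 = 9469870080
Mbps = 9469870080 / 1e6 = 9469.87

9469.87 Mbps


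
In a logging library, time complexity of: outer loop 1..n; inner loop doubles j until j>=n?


Reasoning: linear outer times logarithmic inner
Complexity: O(n log n)

O(n log n)


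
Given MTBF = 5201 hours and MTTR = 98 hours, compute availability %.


Availability = MTBF / (MTBF + MTTR)
Availability = 5201 / (5201 + 98)
Availability = 5201 / 5299
Availability = 98.1506%

98.1506%


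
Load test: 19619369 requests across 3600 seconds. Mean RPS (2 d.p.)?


Formula: throughput = requests / seconds
throughput = 19619369 / 3600
throughput = 5449.82 requests/second

5449.82 requests/second


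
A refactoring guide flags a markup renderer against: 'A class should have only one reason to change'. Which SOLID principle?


This describes the Single Responsibility Principle (SRP)

Single Responsibility Principle (SRP)


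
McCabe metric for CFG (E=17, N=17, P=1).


Formula: V(G) = E - N + 2P
V(G) = 17 - 17 + 2*1
V(G) = 0 + 2
V(G) = 2

2


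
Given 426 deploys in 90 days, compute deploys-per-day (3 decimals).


Formula: deployments per day = releases / days
= 426 / 90
= 4.733 deploys/day
(equivalently, 33.13 deploys/week)

4.733 deploys/day


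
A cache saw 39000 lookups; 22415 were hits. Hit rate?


Formula: hit rate = hits / (hits + misses) * 100
hit rate = 22415 / (22415 + 16585) * 100
hit rate = 22415 / 39000 * 100
hit rate = 57.47%

57.47%


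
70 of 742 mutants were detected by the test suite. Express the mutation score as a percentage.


Mutation score = killed / total * 100
Mutation score = 70 / 742 * 100
Mutation score = 9.43%

9.43%


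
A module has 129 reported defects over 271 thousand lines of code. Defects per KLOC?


Defect density = defects / KLOC
Defect density = 129 / 271
Defect density = 0.476 defects/KLOC

0.476 defects/KLOC


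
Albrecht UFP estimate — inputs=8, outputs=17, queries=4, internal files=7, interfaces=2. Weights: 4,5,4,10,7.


UFP = EI*4 + EO*5 + EQ*4 + ILF*10 + EIF*7
UFP = 8*4 + 17*5 + 4*4 + 7*10 + 2*7
UFP = 32 + 85 + 16 + 70 + 14
UFP = 217

217


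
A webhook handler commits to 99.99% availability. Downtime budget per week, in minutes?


Formula: allowed downtime = period * (100 - SLA) / 100
Period (week) = 10080 minutes
Unavailability fraction = (100 - 99.99) / 100
Allowed downtime = 10080 * (100 - 99.99) / 100
Allowed downtime = 1.008 minutes

1.008 minutes


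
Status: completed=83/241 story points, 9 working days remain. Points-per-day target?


Formula: Required rate = Remaining points / Days left
Remaining = 241 - 83 = 158 points
Required rate = 158 / 9 = 17.56 points/day

17.56 points/day


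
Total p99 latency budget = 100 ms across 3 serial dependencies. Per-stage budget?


Formula: per_stage = total_budget / stages
per_stage = 100 / 3
per_stage = 33.33 ms

33.33 ms


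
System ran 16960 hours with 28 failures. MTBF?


Formula: MTBF = Total operating time / Number of failures
MTBF = 16960 / 28
MTBF = 605.71 hours

605.71 hours


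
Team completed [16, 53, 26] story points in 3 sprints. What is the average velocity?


Formula: Avg velocity = Total points / Number of sprints
Points: [16, 53, 26]
Sum = 16 + 53 + 26 = 95
Avg velocity = 95 / 3 = 31.67 points/sprint

31.67 points/sprint


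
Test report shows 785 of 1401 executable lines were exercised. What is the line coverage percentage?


Coverage = covered / total * 100
Coverage = 785 / 1401 * 100
Coverage = 56.03%

56.03%


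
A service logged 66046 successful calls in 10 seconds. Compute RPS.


Formula: throughput = requests / seconds
throughput = 66046 / 10
throughput = 6604.6 requests/second

6604.6 requests/second


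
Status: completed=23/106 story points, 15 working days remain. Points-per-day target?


Formula: Required rate = Remaining points / Days left
Remaining = 106 - 23 = 83 points
Required rate = 83 / 15 = 5.53 points/day

5.53 points/day


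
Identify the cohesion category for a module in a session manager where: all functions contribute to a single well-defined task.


Reasoning: Best: single purpose
Type: Functional cohesion

Functional cohesion


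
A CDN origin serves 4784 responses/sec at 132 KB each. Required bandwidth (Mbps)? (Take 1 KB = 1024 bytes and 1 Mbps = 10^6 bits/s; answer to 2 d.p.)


Formula: Mbps = payload_bytes * RPS * 8 / 1e6
Payload per request = 132 KB = 132 * 1024 = 135168 bytes
Total bytes/sec = 135168 * 4784 = 646643712
Total bits/sec = 646643712 * 8 = 5173149696
Mbps = 5173149696 / 1e6 = 5173.15

5173.15 Mbps


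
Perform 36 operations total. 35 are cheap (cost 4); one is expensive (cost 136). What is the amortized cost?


Formula: Amortized cost = Total cost / Operations
Total cost = (35 * 4) + (1 * 136)
Total cost = 140 + 136 = 276
Amortized = 276 / 36 = 7.6667

7.6667


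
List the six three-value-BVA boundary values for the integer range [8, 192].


Range: [8, 192]
Boundaries: just below min, min, min+1, max-1, max, just above max
Values: [7, 8, 9, 191, 192, 193]

[7, 8, 9, 191, 192, 193]


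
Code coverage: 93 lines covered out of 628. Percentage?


Coverage = covered / total * 100
Coverage = 93 / 628 * 100
Coverage = 14.81%

14.81%


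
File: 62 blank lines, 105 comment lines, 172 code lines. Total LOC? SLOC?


Total LOC = blank + comment + code
Total LOC = 62 + 105 + 172 = 339
SLOC (source only) = code = 172

Total LOC: 339, SLOC: 172


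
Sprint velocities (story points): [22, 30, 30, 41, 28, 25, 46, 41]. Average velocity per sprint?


Formula: Avg velocity = Total points / Number of sprints
Points: [22, 30, 30, 41, 28, 25, 46, 41]
Sum = 22 + 30 + 30 + 41 + 28 + 25 + 46 + 41 = 263
Avg velocity = 263 / 8 = 32.88 points/sprint

32.88 points/sprint


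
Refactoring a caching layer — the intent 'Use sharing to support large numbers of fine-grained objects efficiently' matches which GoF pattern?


This matches the Flyweight pattern

Flyweight


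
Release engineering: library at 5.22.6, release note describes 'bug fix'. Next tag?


Current: 5.22.6
Change category: 'bug fix' → patch bump
SemVer rule: patch bump → increment PATCH (MAJOR and MINOR unchanged)
New: 5.22.7

5.22.7


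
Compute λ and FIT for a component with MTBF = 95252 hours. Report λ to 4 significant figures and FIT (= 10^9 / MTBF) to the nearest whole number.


Formula: λ = 1 / MTBF; FIT = λ × 1e9 = 1e9 / MTBF
λ = 1 / 95252 ≈ 1.050e-05 failures/hour
FIT = 1e9 / 95252 ≈ 10498 failures per 1e9 hours (nearest whole number)

λ = 1.050e-05 /h, FIT = 10498


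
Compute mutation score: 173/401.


Mutation score = killed / total * 100
Mutation score = 173 / 401 * 100
Mutation score = 43.14%

43.14%


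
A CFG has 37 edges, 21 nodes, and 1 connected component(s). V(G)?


Formula: V(G) = E - N + 2P
V(G) = 37 - 21 + 2*1
V(G) = 16 + 2
V(G) = 18

18


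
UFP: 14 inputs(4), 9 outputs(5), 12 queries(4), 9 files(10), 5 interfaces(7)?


UFP = EI*4 + EO*5 + EQ*4 + ILF*10 + EIF*7
UFP = 14*4 + 9*5 + 12*4 + 9*10 + 5*7
UFP = 56 + 45 + 48 + 90 + 35
UFP = 274

274


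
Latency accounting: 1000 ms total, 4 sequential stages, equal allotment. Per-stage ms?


Formula: per_stage = total_budget / stages
per_stage = 1000 / 4
per_stage = 250.0 ms

250.0 ms


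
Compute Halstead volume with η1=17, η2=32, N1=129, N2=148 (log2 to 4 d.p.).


Formula: V = N * log2(η), where N = N1 + N2 and η = η1 + η2
η = 17 + 32 = 49
N = 129 + 148 = 277
log2(49) ≈ 5.6147
V = 277 * 5.6147 = 1555.27

1555.27


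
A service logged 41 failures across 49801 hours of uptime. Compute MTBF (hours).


Formula: MTBF = Total operating time / Number of failures
MTBF = 49801 / 41
MTBF = 1214.66 hours

1214.66 hours


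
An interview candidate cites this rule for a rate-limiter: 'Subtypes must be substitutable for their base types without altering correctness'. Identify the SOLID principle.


This describes the Liskov Substitution Principle (LSP)

Liskov Substitution Principle (LSP)


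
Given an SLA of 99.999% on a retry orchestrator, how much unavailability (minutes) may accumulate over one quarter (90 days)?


Formula: allowed downtime = period * (100 - SLA) / 100
Period (quarter (90 days)) = 129600 minutes
Unavailability fraction = (100 - 99.999) / 100
Allowed downtime = 129600 * (100 - 99.999) / 100
Allowed downtime = 1.296 minutes

1.296 minutes


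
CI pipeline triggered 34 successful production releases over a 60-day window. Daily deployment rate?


Formula: deployments per day = releases / days
= 34 / 60
= 0.567 deploys/day
(equivalently, 3.97 deploys/week)

0.567 deploys/day


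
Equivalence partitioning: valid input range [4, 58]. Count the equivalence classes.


Valid range: [4, 58]
Class 1: x < 4 — invalid
Class 2: 4 ≤ x ≤ 58 — valid
Class 3: x > 58 — invalid
Total equivalence classes: 3

3 equivalence classes


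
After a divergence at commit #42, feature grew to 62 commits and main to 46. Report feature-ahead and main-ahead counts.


Common ancestor: commit #42
feature commits after divergence: 62 - 42 = 20
main commits after divergence: 46 - 42 = 4
feature is 20 commits ahead of main
main is 4 commits ahead of feature

feature ahead: 20, main ahead: 4
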